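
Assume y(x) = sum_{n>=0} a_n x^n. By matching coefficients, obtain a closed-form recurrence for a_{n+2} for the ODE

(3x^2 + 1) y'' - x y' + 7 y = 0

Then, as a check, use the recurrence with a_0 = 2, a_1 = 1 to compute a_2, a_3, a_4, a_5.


Substitute y = sum_n a_n x^n.
(1 + 3 x^2) y'' contributes (n+2)(n+1) a_{n+2} + 3 n(n-1) a_n at x^n.
-x y'(x) contributes -n a_n at x^n.
7 y(x) contributes 7 a_n at x^n.
Matching x^n: (n+2)(n+1) a_{n+2} + (3 n(n-1) - n + 7) a_n = 0.
Thus a_{n+2} = (-3 n(n-1) + n - 7) / ((n+1)(n+2)) * a_n.

Check with a_0 = 2, a_1 = 1 (apply the recurrence for n = 0, 1, 2, 3): a_0 = 2, a_1 = 1, a_2 = -7, a_3 = -1, a_4 = 77/12, a_5 = 11/10.

a_(n+2) = (-3 n(n-1) + n - 7) / ((n+1)(n+2)) * a_n; check: a_0 = 2, a_1 = 1, a_2 = -7, a_3 = -1, a_4 = 77/12, a_5 = 11/10


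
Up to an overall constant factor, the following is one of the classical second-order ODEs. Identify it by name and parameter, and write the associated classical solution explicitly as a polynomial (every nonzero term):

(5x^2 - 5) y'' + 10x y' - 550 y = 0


All three coefficients share the factor -5; dividing through by -5 gives  (1 - x^2) y'' - 2x y' + 110 y = 0.
This matches the Legendre equation (1 - x^2) y'' - 2x y' + n(n+1) y = 0 (note the -2x y' term) with n(n+1) = 110, so n = 10; the polynomial solution is P_10(x).
With y = sum_k a_k x^k, matching x^k gives (k+2)(k+1) a_{k+2} = [k(k+1) - n(n+1)] a_k = (k - 10)(k + 11) a_k. The right side vanishes at k = 10, so the series with the parity of 10 terminates at degree 10.
Standard normalization (P_n(1) = 1): leading coefficient (2n)!/(2^n (n!)^2) = 2432902008176640000/(1024*13168189440000) = 46189/256, so a_10 = 46189/256. Work downward with a_k = (k+1)(k+2) a_{k+2} / ((k - 10)(k + 11)):
  a_8 = (9)(10)(46189/256) / ((8 - 10)(8 + 11)) = (2078505/128)/(-38) = -109395/256
  a_6 = (7)(8)(-109395/256) / ((6 - 10)(6 + 11)) = (-765765/32)/(-68) = 45045/128
  a_4 = (5)(6)(45045/128) / ((4 - 10)(4 + 11)) = (675675/64)/(-90) = -15015/128
  a_2 = (3)(4)(-15015/128) / ((2 - 10)(2 + 11)) = (-45045/32)/(-104) = 3465/256
  a_0 = (1)(2)(3465/256) / ((0 - 10)(0 + 11)) = (3465/128)/(-110) = -63/256
Hence P_10(x) = 46189 x^10/256 - 109395 x^8/256 + 45045 x^6/128 - 15015 x^4/128 + 3465 x^2/256 - 63/256.

P_10(x); series = 46189 x^10/256 - 109395 x^8/256 + 45045 x^6/128 - 15015 x^4/128 + 3465 x^2/256 - 63/256


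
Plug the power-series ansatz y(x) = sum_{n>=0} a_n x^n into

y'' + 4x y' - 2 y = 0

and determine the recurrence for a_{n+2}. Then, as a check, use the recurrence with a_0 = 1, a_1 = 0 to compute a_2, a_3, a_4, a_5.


Substitute y = sum_n a_n x^n.
y''(x) has coefficient (n+2)(n+1) a_{n+2} at x^n;
4 x y'(x) has coefficient 4 n a_n at x^n (shift);
-2 y(x) has coefficient -2 a_n at x^n.
Matching x^n: (n+2)(n+1) a_{n+2} + (4n - 2) a_n = 0.
Thus a_{n+2} = (-4n + 2) / ((n+1)(n+2)) * a_n.

Check with a_0 = 1, a_1 = 0 (apply the recurrence for n = 0, 1, 2, 3): a_0 = 1, a_1 = 0, a_2 = 1, a_3 = 0, a_4 = -1/2, a_5 = 0.

a_(n+2) = (-4n + 2) / ((n+1)(n+2)) * a_n; check: a_0 = 1, a_1 = 0, a_2 = 1, a_3 = 0, a_4 = -1/2, a_5 = 0


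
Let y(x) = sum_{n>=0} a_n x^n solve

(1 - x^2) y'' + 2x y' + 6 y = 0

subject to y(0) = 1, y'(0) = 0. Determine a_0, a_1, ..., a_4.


Ansatz: y(x) = sum_{n>=0} a_n x^n, so y'(x) = sum_{n>=1} n a_n x^(n-1) and y''(x) = sum_{n>=2} n(n-1) a_n x^(n-2).
Substitute into P(x) y'' + Q(x) y' + R(x) y = 0 with P(x) = 1 - x^2, Q(x) = 2x, R(x) = 6, and match powers of x.
Initial conditions: a_0 = 1, a_1 = 0.
Setting the coefficient of each power of x to zero and solving order by order (substituting the coefficients already found):
  x^0: 2 a_2 + 6 a_0 = 0  ->  2 a_2 = -6 a_0 = -6  ->  a_2 = -3
  x^1: 6 a_3 + 8 a_1 = 0  ->  6 a_3 = -8 a_1 = 0  ->  a_3 = 0
  x^2: 12 a_4 + 8 a_2 = 0  ->  12 a_4 = -8 a_2 = 24  ->  a_4 = 2
Truncated series: y(x) = 1 - 3 x^2 + 2 x^4 + O(x^5).

a_0 = 1; a_1 = 0; a_2 = -3; a_3 = 0; a_4 = 2


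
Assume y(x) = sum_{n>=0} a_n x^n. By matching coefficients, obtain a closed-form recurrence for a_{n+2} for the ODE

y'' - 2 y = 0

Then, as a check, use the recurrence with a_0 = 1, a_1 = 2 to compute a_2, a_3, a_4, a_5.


Substitute y = sum_n a_n x^n into y'' + (const) y = 0.
y''(x) = sum_{n>=0} (n+2)(n+1) a_{n+2} x^n.
The ODE becomes sum_n [(n+2)(n+1) a_{n+2} - 2 a_n] x^n = 0.
Setting each coefficient to zero gives the recurrence:
  (n+2)(n+1) a_{n+2} - 2 a_n = 0,
  a_{n+2} = 2 / ((n+1)(n+2)) a_n.

Check with a_0 = 1, a_1 = 2 (apply the recurrence for n = 0, 1, 2, 3): a_0 = 1, a_1 = 2, a_2 = 1, a_3 = 2/3, a_4 = 1/6, a_5 = 1/15.

a_{n+2} = 2/((n+1)(n+2)) * a_n; check: a_0 = 1, a_1 = 2, a_2 = 1, a_3 = 2/3, a_4 = 1/6, a_5 = 1/15


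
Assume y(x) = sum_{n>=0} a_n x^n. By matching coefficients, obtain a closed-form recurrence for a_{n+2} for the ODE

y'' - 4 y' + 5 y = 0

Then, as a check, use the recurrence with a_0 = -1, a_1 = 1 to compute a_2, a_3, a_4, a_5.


Substitute y = sum_n a_n x^n.
y''(x) has coefficient (n+2)(n+1) a_{n+2} at x^n;
-4 y'(x) has coefficient -4 (n+1) a_{n+1} at x^n;
5 y(x) has coefficient 5 a_n at x^n.
Matching x^n: (n+2)(n+1) a_{n+2} - 4 (n+1) a_{n+1} + 5 a_n = 0.
Thus a_{n+2} = [4 (n+1) a_{n+1} - 5 a_n] / ((n+1)(n+2)).

Check with a_0 = -1, a_1 = 1 (apply the recurrence for n = 0, 1, 2, 3): a_0 = -1, a_1 = 1, a_2 = 9/2, a_3 = 31/6, a_4 = 79/24, a_5 = 161/120.

a_(n+2) = [4 (n+1) a_(n+1) - 5 a_n] / ((n+1)(n+2)); check: a_0 = -1, a_1 = 1, a_2 = 9/2, a_3 = 31/6, a_4 = 79/24, a_5 = 161/120


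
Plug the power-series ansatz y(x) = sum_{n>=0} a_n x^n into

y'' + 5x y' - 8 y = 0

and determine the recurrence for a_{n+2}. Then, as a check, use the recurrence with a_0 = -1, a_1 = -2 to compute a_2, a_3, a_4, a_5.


Substitute y = sum_n a_n x^n.
y''(x) has coefficient (n+2)(n+1) a_{n+2} at x^n;
5 x y'(x) has coefficient 5 n a_n at x^n (shift);
-8 y(x) has coefficient -8 a_n at x^n.
Matching x^n: (n+2)(n+1) a_{n+2} + (5n - 8) a_n = 0.
Thus a_{n+2} = (-5n + 8) / ((n+1)(n+2)) * a_n.

Check with a_0 = -1, a_1 = -2 (apply the recurrence for n = 0, 1, 2, 3): a_0 = -1, a_1 = -2, a_2 = -4, a_3 = -1, a_4 = 2/3, a_5 = 7/20.

a_(n+2) = (-5n + 8) / ((n+1)(n+2)) * a_n; check: a_0 = -1, a_1 = -2, a_2 = -4, a_3 = -1, a_4 = 2/3, a_5 = 7/20


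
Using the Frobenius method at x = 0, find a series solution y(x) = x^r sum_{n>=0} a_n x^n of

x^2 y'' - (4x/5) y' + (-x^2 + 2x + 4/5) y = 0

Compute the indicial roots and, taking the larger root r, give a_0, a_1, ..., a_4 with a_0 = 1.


Write in Frobenius form y'' + (p(x)/x) y' + (q(x)/x^2) y = 0:
  p(x) = -4/5,  q(x) = -x^2 + 2x + 4/5.
Indicial equation: r(r-1) + (-4/5) r + (4/5) = 0 -> roots r_1 = 1, r_2 = 4/5.
Take r = r_1 = 1. Let y(x) = x^r sum_{n>=0} a_n x^n with a_0 = 1.
Substitute y = x^r sum a_n x^n and match x^{r+n}. The recurrence is
  D(n) a_n + 2 a_{n-1} - 1 a_{n-2} = 0,  where D(n) = (r+n)(r+n-1) + (-4/5)(r+n) + (4/5).
  a_n = [-2 a_{n-1} + 1 a_{n-2}] / D(n).
Since the indicial polynomial factors as (r - r_1)(r - r_2), D(n) = (r_1 + n - r_1)(r_1 + n - r_2) = n(n + 1/5).
Evaluating step by step (a_0 = 1):
  n = 1: D(1) = 1(1 + 1/5) = 6/5; numerator = -2(1) = -2; a_1 = (-2)/(6/5) = -5/3
  n = 2: D(2) = 2(2 + 1/5) = 22/5; numerator = -2(-5/3) + 1(1) = 13/3; a_2 = (13/3)/(22/5) = 65/66
  n = 3: D(3) = 3(3 + 1/5) = 48/5; numerator = -2(65/66) + 1(-5/3) = -40/11; a_3 = (-40/11)/(48/5) = -25/66
  n = 4: D(4) = 4(4 + 1/5) = 84/5; numerator = -2(-25/66) + 1(65/66) = 115/66; a_4 = (115/66)/(84/5) = 575/5544

r = 1; a_0 = 1; a_1 = -5/3; a_2 = 65/66; a_3 = -25/66; a_4 = 575/5544


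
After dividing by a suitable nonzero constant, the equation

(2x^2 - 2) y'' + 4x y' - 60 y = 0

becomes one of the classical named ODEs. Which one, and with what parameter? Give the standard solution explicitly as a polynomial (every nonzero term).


All three coefficients share the factor -2; dividing through by -2 gives  (1 - x^2) y'' - 2x y' + 30 y = 0.
This matches the Legendre equation (1 - x^2) y'' - 2x y' + n(n+1) y = 0 (note the -2x y' term) with n(n+1) = 30, so n = 5; the polynomial solution is P_5(x).
With y = sum_k a_k x^k, matching x^k gives (k+2)(k+1) a_{k+2} = [k(k+1) - n(n+1)] a_k = (k - 5)(k + 6) a_k. The right side vanishes at k = 5, so the series with the parity of 5 terminates at degree 5.
Standard normalization (P_n(1) = 1): leading coefficient (2n)!/(2^n (n!)^2) = 3628800/(32*14400) = 63/8, so a_5 = 63/8. Work downward with a_k = (k+1)(k+2) a_{k+2} / ((k - 5)(k + 6)):
  a_3 = (4)(5)(63/8) / ((3 - 5)(3 + 6)) = (315/2)/(-18) = -35/4
  a_1 = (2)(3)(-35/4) / ((1 - 5)(1 + 6)) = (-105/2)/(-28) = 15/8
Hence P_5(x) = 63 x^5/8 - 35 x^3/4 + 15 x/8.

P_5(x); series = 63 x^5/8 - 35 x^3/4 + 15 x/8


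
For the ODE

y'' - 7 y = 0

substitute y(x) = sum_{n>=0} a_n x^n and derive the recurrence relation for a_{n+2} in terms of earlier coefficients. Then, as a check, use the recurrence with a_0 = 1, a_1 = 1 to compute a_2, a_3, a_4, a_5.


Substitute y = sum_n a_n x^n into y'' + (const) y = 0.
y''(x) = sum_{n>=0} (n+2)(n+1) a_{n+2} x^n.
The ODE becomes sum_n [(n+2)(n+1) a_{n+2} - 7 a_n] x^n = 0.
Setting each coefficient to zero gives the recurrence:
  (n+2)(n+1) a_{n+2} - 7 a_n = 0,
  a_{n+2} = 7 / ((n+1)(n+2)) a_n.

Check with a_0 = 1, a_1 = 1 (apply the recurrence for n = 0, 1, 2, 3): a_0 = 1, a_1 = 1, a_2 = 7/2, a_3 = 7/6, a_4 = 49/24, a_5 = 49/120.

a_{n+2} = 7/((n+1)(n+2)) * a_n; check: a_0 = 1, a_1 = 1, a_2 = 7/2, a_3 = 7/6, a_4 = 49/24, a_5 = 49/120


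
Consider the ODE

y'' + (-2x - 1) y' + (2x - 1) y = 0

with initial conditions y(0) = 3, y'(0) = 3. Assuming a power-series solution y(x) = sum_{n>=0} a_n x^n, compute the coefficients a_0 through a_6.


Ansatz: y(x) = sum_{n>=0} a_n x^n, so y'(x) = sum_{n>=1} n a_n x^(n-1) and y''(x) = sum_{n>=2} n(n-1) a_n x^(n-2).
Substitute into P(x) y'' + Q(x) y' + R(x) y = 0 with P(x) = 1, Q(x) = -2x - 1, R(x) = 2x - 1, and match powers of x.
Initial conditions: a_0 = 3, a_1 = 3.
Setting the coefficient of each power of x to zero and solving order by order (substituting the coefficients already found):
  x^0: 2 a_2 - a_1 - a_0 = 0  ->  2 a_2 = a_1 + a_0 = 6  ->  a_2 = 3
  x^1: 6 a_3 - 2 a_2 - 3 a_1 + 2 a_0 = 0  ->  6 a_3 = 2 a_2 + 3 a_1 - 2 a_0 = 9  ->  a_3 = 3/2
  x^2: 12 a_4 - 3 a_3 - 5 a_2 + 2 a_1 = 0  ->  12 a_4 = 3 a_3 + 5 a_2 - 2 a_1 = 27/2  ->  a_4 = 9/8
  x^3: 20 a_5 - 4 a_4 - 7 a_3 + 2 a_2 = 0  ->  20 a_5 = 4 a_4 + 7 a_3 - 2 a_2 = 9  ->  a_5 = 9/20
  x^4: 30 a_6 - 5 a_5 - 9 a_4 + 2 a_3 = 0  ->  30 a_6 = 5 a_5 + 9 a_4 - 2 a_3 = 75/8  ->  a_6 = 5/16
Truncated series: y(x) = 3 + 3 x + 3 x^2 + (3/2) x^3 + (9/8) x^4 + (9/20) x^5 + (5/16) x^6 + O(x^7).

a_0 = 3; a_1 = 3; a_2 = 3; a_3 = 3/2; a_4 = 9/8; a_5 = 9/20; a_6 = 5/16


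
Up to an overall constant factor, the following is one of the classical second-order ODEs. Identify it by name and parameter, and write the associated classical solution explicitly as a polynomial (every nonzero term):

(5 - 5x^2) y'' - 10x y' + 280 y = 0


All three coefficients share the factor 5; dividing through by 5 gives  (1 - x^2) y'' - 2x y' + 56 y = 0.
This matches the Legendre equation (1 - x^2) y'' - 2x y' + n(n+1) y = 0 (note the -2x y' term) with n(n+1) = 56, so n = 7; the polynomial solution is P_7(x).
With y = sum_k a_k x^k, matching x^k gives (k+2)(k+1) a_{k+2} = [k(k+1) - n(n+1)] a_k = (k - 7)(k + 8) a_k. The right side vanishes at k = 7, so the series with the parity of 7 terminates at degree 7.
Standard normalization (P_n(1) = 1): leading coefficient (2n)!/(2^n (n!)^2) = 87178291200/(128*25401600) = 429/16, so a_7 = 429/16. Work downward with a_k = (k+1)(k+2) a_{k+2} / ((k - 7)(k + 8)):
  a_5 = (6)(7)(429/16) / ((5 - 7)(5 + 8)) = (9009/8)/(-26) = -693/16
  a_3 = (4)(5)(-693/16) / ((3 - 7)(3 + 8)) = (-3465/4)/(-44) = 315/16
  a_1 = (2)(3)(315/16) / ((1 - 7)(1 + 8)) = (945/8)/(-54) = -35/16
Hence P_7(x) = 429 x^7/16 - 693 x^5/16 + 315 x^3/16 - 35 x/16.

P_7(x); series = 429 x^7/16 - 693 x^5/16 + 315 x^3/16 - 35 x/16


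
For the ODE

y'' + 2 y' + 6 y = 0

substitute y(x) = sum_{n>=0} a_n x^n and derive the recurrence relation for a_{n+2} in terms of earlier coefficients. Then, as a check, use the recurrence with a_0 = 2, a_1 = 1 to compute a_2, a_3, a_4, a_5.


Substitute y = sum_n a_n x^n.
y''(x) has coefficient (n+2)(n+1) a_{n+2} at x^n;
2 y'(x) has coefficient 2 (n+1) a_{n+1} at x^n;
6 y(x) has coefficient 6 a_n at x^n.
Matching x^n: (n+2)(n+1) a_{n+2} + 2 (n+1) a_{n+1} + 6 a_n = 0.
Thus a_{n+2} = [-2 (n+1) a_{n+1} - 6 a_n] / ((n+1)(n+2)).

Check with a_0 = 2, a_1 = 1 (apply the recurrence for n = 0, 1, 2, 3): a_0 = 2, a_1 = 1, a_2 = -7, a_3 = 11/3, a_4 = 5/3, a_5 = -53/30.

a_(n+2) = [-2 (n+1) a_(n+1) - 6 a_n] / ((n+1)(n+2)); check: a_0 = 2, a_1 = 1, a_2 = -7, a_3 = 11/3, a_4 = 5/3, a_5 = -53/30


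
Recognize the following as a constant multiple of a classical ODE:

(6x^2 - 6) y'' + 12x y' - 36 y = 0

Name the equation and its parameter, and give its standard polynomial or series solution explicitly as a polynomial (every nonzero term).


All three coefficients share the factor -6; dividing through by -6 gives  (1 - x^2) y'' - 2x y' + 6 y = 0.
This matches the Legendre equation (1 - x^2) y'' - 2x y' + n(n+1) y = 0 (note the -2x y' term) with n(n+1) = 6, so n = 2; the polynomial solution is P_2(x).
With y = sum_k a_k x^k, matching x^k gives (k+2)(k+1) a_{k+2} = [k(k+1) - n(n+1)] a_k = (k - 2)(k + 3) a_k. The right side vanishes at k = 2, so the series with the parity of 2 terminates at degree 2.
Standard normalization (P_n(1) = 1): leading coefficient (2n)!/(2^n (n!)^2) = 24/(4*4) = 3/2, so a_2 = 3/2. Work downward with a_k = (k+1)(k+2) a_{k+2} / ((k - 2)(k + 3)):
  a_0 = (1)(2)(3/2) / ((0 - 2)(0 + 3)) = 3/(-6) = -1/2
Hence P_2(x) = 3 x^2/2 - 1/2.

P_2(x); series = 3 x^2/2 - 1/2


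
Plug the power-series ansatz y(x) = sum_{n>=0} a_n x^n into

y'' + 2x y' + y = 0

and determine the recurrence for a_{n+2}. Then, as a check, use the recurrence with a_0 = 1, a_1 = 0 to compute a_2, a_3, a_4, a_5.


Substitute y = sum_n a_n x^n.
y''(x) has coefficient (n+2)(n+1) a_{n+2} at x^n;
2 x y'(x) has coefficient 2 n a_n at x^n (shift);
y(x) has coefficient 1 a_n at x^n.
Matching x^n: (n+2)(n+1) a_{n+2} + (2n + 1) a_n = 0.
Thus a_{n+2} = (-2n - 1) / ((n+1)(n+2)) * a_n.

Check with a_0 = 1, a_1 = 0 (apply the recurrence for n = 0, 1, 2, 3): a_0 = 1, a_1 = 0, a_2 = -1/2, a_3 = 0, a_4 = 5/24, a_5 = 0.

a_(n+2) = (-2n - 1) / ((n+1)(n+2)) * a_n; check: a_0 = 1, a_1 = 0, a_2 = -1/2, a_3 = 0, a_4 = 5/24, a_5 = 0


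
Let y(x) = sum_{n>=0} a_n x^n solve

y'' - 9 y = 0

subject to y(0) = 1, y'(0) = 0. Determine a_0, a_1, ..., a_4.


Ansatz: y(x) = sum_{n>=0} a_n x^n, so y'(x) = sum_{n>=1} n a_n x^(n-1) and y''(x) = sum_{n>=2} n(n-1) a_n x^(n-2).
Substitute into P(x) y'' + Q(x) y' + R(x) y = 0 with P(x) = 1, Q(x) = 0, R(x) = -9, and match powers of x.
Initial conditions: a_0 = 1, a_1 = 0.
Setting the coefficient of each power of x to zero and solving order by order (substituting the coefficients already found):
  x^0: 2 a_2 - 9 a_0 = 0  ->  2 a_2 = 9 a_0 = 9  ->  a_2 = 9/2
  x^1: 6 a_3 - 9 a_1 = 0  ->  6 a_3 = 9 a_1 = 0  ->  a_3 = 0
  x^2: 12 a_4 - 9 a_2 = 0  ->  12 a_4 = 9 a_2 = 81/2  ->  a_4 = 27/8
Truncated series: y(x) = 1 + (9/2) x^2 + (27/8) x^4 + O(x^5).

a_0 = 1; a_1 = 0; a_2 = 9/2; a_3 = 0; a_4 = 27/8


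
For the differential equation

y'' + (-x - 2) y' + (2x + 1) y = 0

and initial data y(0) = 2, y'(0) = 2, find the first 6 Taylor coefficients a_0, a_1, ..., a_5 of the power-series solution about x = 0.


Ansatz: y(x) = sum_{n>=0} a_n x^n, so y'(x) = sum_{n>=1} n a_n x^(n-1) and y''(x) = sum_{n>=2} n(n-1) a_n x^(n-2).
Substitute into P(x) y'' + Q(x) y' + R(x) y = 0 with P(x) = 1, Q(x) = -x - 2, R(x) = 2x + 1, and match powers of x.
Initial conditions: a_0 = 2, a_1 = 2.
Setting the coefficient of each power of x to zero and solving order by order (substituting the coefficients already found):
  x^0: 2 a_2 - 2 a_1 + a_0 = 0  ->  2 a_2 = 2 a_1 - a_0 = 2  ->  a_2 = 1
  x^1: 6 a_3 - 4 a_2 + 2 a_0 = 0  ->  6 a_3 = 4 a_2 - 2 a_0 = 0  ->  a_3 = 0
  x^2: 12 a_4 - 6 a_3 - a_2 + 2 a_1 = 0  ->  12 a_4 = 6 a_3 + a_2 - 2 a_1 = -3  ->  a_4 = -1/4
  x^3: 20 a_5 - 8 a_4 - 2 a_3 + 2 a_2 = 0  ->  20 a_5 = 8 a_4 + 2 a_3 - 2 a_2 = -4  ->  a_5 = -1/5
Truncated series: y(x) = 2 + 2 x + x^2 - (1/4) x^4 - (1/5) x^5 + O(x^6).

a_0 = 2; a_1 = 2; a_2 = 1; a_3 = 0; a_4 = -1/4; a_5 = -1/5


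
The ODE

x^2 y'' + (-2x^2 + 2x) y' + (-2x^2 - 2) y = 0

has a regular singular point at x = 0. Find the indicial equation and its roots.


Divide by x^2 to reach normal form y'' + P_1(x) y' + P_2(x) y = 0 with P_1(x) = -2 + 2/x and P_2(x) = -2 - 2/x^2.
x = 0 is a singular point because the y'-coefficient -2 + 2/x has a pole at x = 0 and the y-coefficient -2 - 2/x^2 has a pole at x = 0.
It is a regular singular point because x P_1(x) = p(x) = 2 - 2x and x^2 P_2(x) = q(x) = -2x^2 - 2 are polynomials, hence analytic at x = 0.
p(0) = 2,  q(0) = -2.
Indicial equation: r(r-1) + p(0) r + q(0) = 0, i.e. r^2 + (p(0) - 1) r + q(0) = 0, i.e. r^2 + 1 r - 2 = 0.
Discriminant: (1)^2 - 4(-2) = 9, so r = (-1 ± 3)/2.
Solving: r_1 = 1, r_2 = -2.

indicial: r^2 + 1 r - 2 = 0; roots r_1 = 1, r_2 = -2


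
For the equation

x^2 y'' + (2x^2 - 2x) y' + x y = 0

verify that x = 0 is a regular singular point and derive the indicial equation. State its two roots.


Divide by x^2 to reach normal form y'' + P_1(x) y' + P_2(x) y = 0 with P_1(x) = 2 - 2/x and P_2(x) = 1/x.
x = 0 is a singular point because the y'-coefficient 2 - 2/x has a pole at x = 0 and the y-coefficient 1/x has a pole at x = 0.
It is a regular singular point because x P_1(x) = p(x) = 2x - 2 and x^2 P_2(x) = q(x) = x are polynomials, hence analytic at x = 0.
p(0) = -2,  q(0) = 0.
Indicial equation: r(r-1) + p(0) r + q(0) = 0, i.e. r^2 + (p(0) - 1) r + q(0) = 0, i.e. r^2 - 3 r = 0.
Discriminant: (-3)^2 - 4(0) = 9, so r = (3 ± 3)/2.
Solving: r_1 = 3, r_2 = 0.

indicial: r^2 - 3 r = 0; roots r_1 = 3, r_2 = 0


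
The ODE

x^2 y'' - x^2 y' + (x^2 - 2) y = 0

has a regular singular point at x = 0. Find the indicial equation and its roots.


Divide by x^2 to reach normal form y'' + P_1(x) y' + P_2(x) y = 0 with P_1(x) = -1 and P_2(x) = 1 - 2/x^2.
x = 0 is a singular point because the y-coefficient 1 - 2/x^2 has a pole at x = 0.
It is a regular singular point because x P_1(x) = p(x) = -x and x^2 P_2(x) = q(x) = x^2 - 2 are polynomials, hence analytic at x = 0.
p(0) = 0,  q(0) = -2.
Indicial equation: r(r-1) + p(0) r + q(0) = 0, i.e. r^2 + (p(0) - 1) r + q(0) = 0, i.e. r^2 - 1 r - 2 = 0.
Discriminant: (-1)^2 - 4(-2) = 9, so r = (1 ± 3)/2.
Solving: r_1 = 2, r_2 = -1.

indicial: r^2 - 1 r - 2 = 0; roots r_1 = 2, r_2 = -1


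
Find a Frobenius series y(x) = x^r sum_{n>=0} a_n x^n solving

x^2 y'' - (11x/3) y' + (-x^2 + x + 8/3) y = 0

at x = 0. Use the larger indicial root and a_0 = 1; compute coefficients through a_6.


Write in Frobenius form y'' + (p(x)/x) y' + (q(x)/x^2) y = 0:
  p(x) = -11/3,  q(x) = -x^2 + x + 8/3.
Indicial equation: r(r-1) + (-11/3) r + (8/3) = 0 -> roots r_1 = 4, r_2 = 2/3.
Take r = r_1 = 4. Let y(x) = x^r sum_{n>=0} a_n x^n with a_0 = 1.
Substitute y = x^r sum a_n x^n and match x^{r+n}. The recurrence is
  D(n) a_n + 1 a_{n-1} - 1 a_{n-2} = 0,  where D(n) = (r+n)(r+n-1) + (-11/3)(r+n) + (8/3).
  a_n = [-1 a_{n-1} + 1 a_{n-2}] / D(n).
Since the indicial polynomial factors as (r - r_1)(r - r_2), D(n) = (r_1 + n - r_1)(r_1 + n - r_2) = n(n + 10/3).
Evaluating step by step (a_0 = 1):
  n = 1: D(1) = 1(1 + 10/3) = 13/3; numerator = -1(1) = -1; a_1 = (-1)/(13/3) = -3/13
  n = 2: D(2) = 2(2 + 10/3) = 32/3; numerator = -1(-3/13) + 1(1) = 16/13; a_2 = (16/13)/(32/3) = 3/26
  n = 3: D(3) = 3(3 + 10/3) = 19; numerator = -1(3/26) + 1(-3/13) = -9/26; a_3 = (-9/26)/(19) = -9/494
  n = 4: D(4) = 4(4 + 10/3) = 88/3; numerator = -1(-9/494) + 1(3/26) = 33/247; a_4 = (33/247)/(88/3) = 9/1976
  n = 5: D(5) = 5(5 + 10/3) = 125/3; numerator = -1(9/1976) + 1(-9/494) = -45/1976; a_5 = (-45/1976)/(125/3) = -27/49400
  n = 6: D(6) = 6(6 + 10/3) = 56; numerator = -1(-27/49400) + 1(9/1976) = 63/12350; a_6 = (63/12350)/(56) = 9/98800

r = 4; a_0 = 1; a_1 = -3/13; a_2 = 3/26; a_3 = -9/494; a_4 = 9/1976; a_5 = -27/49400; a_6 = 9/98800


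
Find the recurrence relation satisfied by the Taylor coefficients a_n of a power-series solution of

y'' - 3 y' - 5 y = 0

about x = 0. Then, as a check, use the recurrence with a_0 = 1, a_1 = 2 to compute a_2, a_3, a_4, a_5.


Substitute y = sum_n a_n x^n.
y''(x) has coefficient (n+2)(n+1) a_{n+2} at x^n;
-3 y'(x) has coefficient -3 (n+1) a_{n+1} at x^n;
-5 y(x) has coefficient -5 a_n at x^n.
Matching x^n: (n+2)(n+1) a_{n+2} - 3 (n+1) a_{n+1} - 5 a_n = 0.
Thus a_{n+2} = [3 (n+1) a_{n+1} + 5 a_n] / ((n+1)(n+2)).

Check with a_0 = 1, a_1 = 2 (apply the recurrence for n = 0, 1, 2, 3): a_0 = 1, a_1 = 2, a_2 = 11/2, a_3 = 43/6, a_4 = 23/3, a_5 = 767/120.

a_(n+2) = [3 (n+1) a_(n+1) + 5 a_n] / ((n+1)(n+2)); check: a_0 = 1, a_1 = 2, a_2 = 11/2, a_3 = 43/6, a_4 = 23/3, a_5 = 767/120


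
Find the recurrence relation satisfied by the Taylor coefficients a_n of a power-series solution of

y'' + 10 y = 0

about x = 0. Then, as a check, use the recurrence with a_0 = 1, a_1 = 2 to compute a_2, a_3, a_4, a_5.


Substitute y = sum_n a_n x^n into y'' + (const) y = 0.
y''(x) = sum_{n>=0} (n+2)(n+1) a_{n+2} x^n.
The ODE becomes sum_n [(n+2)(n+1) a_{n+2} + 10 a_n] x^n = 0.
Setting each coefficient to zero gives the recurrence:
  (n+2)(n+1) a_{n+2} + 10 a_n = 0,
  a_{n+2} = -10 / ((n+1)(n+2)) a_n.

Check with a_0 = 1, a_1 = 2 (apply the recurrence for n = 0, 1, 2, 3): a_0 = 1, a_1 = 2, a_2 = -5, a_3 = -10/3, a_4 = 25/6, a_5 = 5/3.

a_{n+2} = -10/((n+1)(n+2)) * a_n; check: a_0 = 1, a_1 = 2, a_2 = -5, a_3 = -10/3, a_4 = 25/6, a_5 = 5/3


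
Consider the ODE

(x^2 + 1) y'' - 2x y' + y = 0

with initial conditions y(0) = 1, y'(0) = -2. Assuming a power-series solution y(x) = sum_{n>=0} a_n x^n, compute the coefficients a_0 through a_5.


Ansatz: y(x) = sum_{n>=0} a_n x^n, so y'(x) = sum_{n>=1} n a_n x^(n-1) and y''(x) = sum_{n>=2} n(n-1) a_n x^(n-2).
Substitute into P(x) y'' + Q(x) y' + R(x) y = 0 with P(x) = x^2 + 1, Q(x) = -2x, R(x) = 1, and match powers of x.
Initial conditions: a_0 = 1, a_1 = -2.
Setting the coefficient of each power of x to zero and solving order by order (substituting the coefficients already found):
  x^0: 2 a_2 + a_0 = 0  ->  2 a_2 = -a_0 = -1  ->  a_2 = -1/2
  x^1: 6 a_3 - a_1 = 0  ->  6 a_3 = a_1 = -2  ->  a_3 = -1/3
  x^2: 12 a_4 - a_2 = 0  ->  12 a_4 = a_2 = -1/2  ->  a_4 = -1/24
  x^3: 20 a_5 + a_3 = 0  ->  20 a_5 = -a_3 = 1/3  ->  a_5 = 1/60
Truncated series: y(x) = 1 - 2 x - (1/2) x^2 - (1/3) x^3 - (1/24) x^4 + (1/60) x^5 + O(x^6).

a_0 = 1; a_1 = -2; a_2 = -1/2; a_3 = -1/3; a_4 = -1/24; a_5 = 1/60


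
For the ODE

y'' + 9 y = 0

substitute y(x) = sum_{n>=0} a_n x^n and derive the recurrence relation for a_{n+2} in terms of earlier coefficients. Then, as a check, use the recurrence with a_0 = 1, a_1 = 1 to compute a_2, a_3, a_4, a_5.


Substitute y = sum_n a_n x^n into y'' + (const) y = 0.
y''(x) = sum_{n>=0} (n+2)(n+1) a_{n+2} x^n.
The ODE becomes sum_n [(n+2)(n+1) a_{n+2} + 9 a_n] x^n = 0.
Setting each coefficient to zero gives the recurrence:
  (n+2)(n+1) a_{n+2} + 9 a_n = 0,
  a_{n+2} = -9 / ((n+1)(n+2)) a_n.

Check with a_0 = 1, a_1 = 1 (apply the recurrence for n = 0, 1, 2, 3): a_0 = 1, a_1 = 1, a_2 = -9/2, a_3 = -3/2, a_4 = 27/8, a_5 = 27/40.

a_{n+2} = -9/((n+1)(n+2)) * a_n; check: a_0 = 1, a_1 = 1, a_2 = -9/2, a_3 = -3/2, a_4 = 27/8, a_5 = 27/40


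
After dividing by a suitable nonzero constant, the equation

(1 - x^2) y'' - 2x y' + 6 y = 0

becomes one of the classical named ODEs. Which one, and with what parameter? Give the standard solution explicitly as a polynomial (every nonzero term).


The equation is already in a standard form:  (1 - x^2) y'' - 2x y' + 6 y = 0.
This matches the Legendre equation (1 - x^2) y'' - 2x y' + n(n+1) y = 0 (note the -2x y' term) with n(n+1) = 6, so n = 2; the polynomial solution is P_2(x).
With y = sum_k a_k x^k, matching x^k gives (k+2)(k+1) a_{k+2} = [k(k+1) - n(n+1)] a_k = (k - 2)(k + 3) a_k. The right side vanishes at k = 2, so the series with the parity of 2 terminates at degree 2.
Standard normalization (P_n(1) = 1): leading coefficient (2n)!/(2^n (n!)^2) = 24/(4*4) = 3/2, so a_2 = 3/2. Work downward with a_k = (k+1)(k+2) a_{k+2} / ((k - 2)(k + 3)):
  a_0 = (1)(2)(3/2) / ((0 - 2)(0 + 3)) = 3/(-6) = -1/2
Hence P_2(x) = 3 x^2/2 - 1/2.

P_2(x); series = 3 x^2/2 - 1/2


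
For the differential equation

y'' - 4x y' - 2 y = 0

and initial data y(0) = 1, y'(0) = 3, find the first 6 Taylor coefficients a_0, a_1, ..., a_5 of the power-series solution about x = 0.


Ansatz: y(x) = sum_{n>=0} a_n x^n, so y'(x) = sum_{n>=1} n a_n x^(n-1) and y''(x) = sum_{n>=2} n(n-1) a_n x^(n-2).
Substitute into P(x) y'' + Q(x) y' + R(x) y = 0 with P(x) = 1, Q(x) = -4x, R(x) = -2, and match powers of x.
Initial conditions: a_0 = 1, a_1 = 3.
Setting the coefficient of each power of x to zero and solving order by order (substituting the coefficients already found):
  x^0: 2 a_2 - 2 a_0 = 0  ->  2 a_2 = 2 a_0 = 2  ->  a_2 = 1
  x^1: 6 a_3 - 6 a_1 = 0  ->  6 a_3 = 6 a_1 = 18  ->  a_3 = 3
  x^2: 12 a_4 - 10 a_2 = 0  ->  12 a_4 = 10 a_2 = 10  ->  a_4 = 5/6
  x^3: 20 a_5 - 14 a_3 = 0  ->  20 a_5 = 14 a_3 = 42  ->  a_5 = 21/10
Truncated series: y(x) = 1 + 3 x + x^2 + 3 x^3 + (5/6) x^4 + (21/10) x^5 + O(x^6).

a_0 = 1; a_1 = 3; a_2 = 1; a_3 = 3; a_4 = 5/6; a_5 = 21/10


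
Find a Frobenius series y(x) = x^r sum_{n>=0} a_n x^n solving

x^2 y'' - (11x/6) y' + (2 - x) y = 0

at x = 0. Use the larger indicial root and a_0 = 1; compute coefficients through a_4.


Write in Frobenius form y'' + (p(x)/x) y' + (q(x)/x^2) y = 0:
  p(x) = -11/6,  q(x) = 2 - x.
Indicial equation: r(r-1) + (-11/6) r + (2) = 0 -> roots r_1 = 3/2, r_2 = 4/3.
Take r = r_1 = 3/2. Let y(x) = x^r sum_{n>=0} a_n x^n with a_0 = 1.
Substitute y = x^r sum a_n x^n and match x^{r+n}. The recurrence is
  D(n) a_n - 1 a_{n-1} = 0,  where D(n) = (r+n)(r+n-1) + (-11/6)(r+n) + (2).
  a_n = 1 / D(n) * a_{n-1}.
Since the indicial polynomial factors as (r - r_1)(r - r_2), D(n) = (r_1 + n - r_1)(r_1 + n - r_2) = n(n + 1/6).
Evaluating step by step (a_0 = 1):
  n = 1: D(1) = 1(1 + 1/6) = 7/6; numerator = 1(1) = 1; a_1 = (1)/(7/6) = 6/7
  n = 2: D(2) = 2(2 + 1/6) = 13/3; numerator = 1(6/7) = 6/7; a_2 = (6/7)/(13/3) = 18/91
  n = 3: D(3) = 3(3 + 1/6) = 19/2; numerator = 1(18/91) = 18/91; a_3 = (18/91)/(19/2) = 36/1729
  n = 4: D(4) = 4(4 + 1/6) = 50/3; numerator = 1(36/1729) = 36/1729; a_4 = (36/1729)/(50/3) = 54/43225

r = 3/2; a_0 = 1; a_1 = 6/7; a_2 = 18/91; a_3 = 36/1729; a_4 = 54/43225


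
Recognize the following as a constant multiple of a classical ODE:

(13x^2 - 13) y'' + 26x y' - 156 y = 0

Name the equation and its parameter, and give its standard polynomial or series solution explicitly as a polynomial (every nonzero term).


All three coefficients share the factor -13; dividing through by -13 gives  (1 - x^2) y'' - 2x y' + 12 y = 0.
This matches the Legendre equation (1 - x^2) y'' - 2x y' + n(n+1) y = 0 (note the -2x y' term) with n(n+1) = 12, so n = 3; the polynomial solution is P_3(x).
With y = sum_k a_k x^k, matching x^k gives (k+2)(k+1) a_{k+2} = [k(k+1) - n(n+1)] a_k = (k - 3)(k + 4) a_k. The right side vanishes at k = 3, so the series with the parity of 3 terminates at degree 3.
Standard normalization (P_n(1) = 1): leading coefficient (2n)!/(2^n (n!)^2) = 720/(8*36) = 5/2, so a_3 = 5/2. Work downward with a_k = (k+1)(k+2) a_{k+2} / ((k - 3)(k + 4)):
  a_1 = (2)(3)(5/2) / ((1 - 3)(1 + 4)) = 15/(-10) = -3/2
Hence P_3(x) = 5 x^3/2 - 3 x/2.

P_3(x); series = 5 x^3/2 - 3 x/2


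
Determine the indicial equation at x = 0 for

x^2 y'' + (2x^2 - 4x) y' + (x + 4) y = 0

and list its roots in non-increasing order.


Divide by x^2 to reach normal form y'' + P_1(x) y' + P_2(x) y = 0 with P_1(x) = 2 - 4/x and P_2(x) = 1/x + 4/x^2.
x = 0 is a singular point because the y'-coefficient 2 - 4/x has a pole at x = 0 and the y-coefficient 1/x + 4/x^2 has a pole at x = 0.
It is a regular singular point because x P_1(x) = p(x) = 2x - 4 and x^2 P_2(x) = q(x) = x + 4 are polynomials, hence analytic at x = 0.
p(0) = -4,  q(0) = 4.
Indicial equation: r(r-1) + p(0) r + q(0) = 0, i.e. r^2 + (p(0) - 1) r + q(0) = 0, i.e. r^2 - 5 r + 4 = 0.
Discriminant: (-5)^2 - 4(4) = 9, so r = (5 ± 3)/2.
Solving: r_1 = 4, r_2 = 1.

indicial: r^2 - 5 r + 4 = 0; roots r_1 = 4, r_2 = 1


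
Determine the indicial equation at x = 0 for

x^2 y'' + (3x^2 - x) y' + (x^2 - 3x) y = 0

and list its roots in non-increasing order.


Divide by x^2 to reach normal form y'' + P_1(x) y' + P_2(x) y = 0 with P_1(x) = 3 - 1/x and P_2(x) = 1 - 3/x.
x = 0 is a singular point because the y'-coefficient 3 - 1/x has a pole at x = 0 and the y-coefficient 1 - 3/x has a pole at x = 0.
It is a regular singular point because x P_1(x) = p(x) = 3x - 1 and x^2 P_2(x) = q(x) = x^2 - 3x are polynomials, hence analytic at x = 0.
p(0) = -1,  q(0) = 0.
Indicial equation: r(r-1) + p(0) r + q(0) = 0, i.e. r^2 + (p(0) - 1) r + q(0) = 0, i.e. r^2 - 2 r = 0.
Discriminant: (-2)^2 - 4(0) = 4, so r = (2 ± 2)/2.
Solving: r_1 = 2, r_2 = 0.

indicial: r^2 - 2 r = 0; roots r_1 = 2, r_2 = 0


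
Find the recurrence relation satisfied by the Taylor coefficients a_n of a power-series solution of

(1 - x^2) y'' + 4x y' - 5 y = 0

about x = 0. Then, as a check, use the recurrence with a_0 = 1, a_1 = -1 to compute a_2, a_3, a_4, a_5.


Substitute y = sum_n a_n x^n.
(1 - 1 x^2) y'' contributes (n+2)(n+1) a_{n+2} - n(n-1) a_n at x^n.
4 x y'(x) contributes 4 n a_n at x^n.
-5 y(x) contributes -5 a_n at x^n.
Matching x^n: (n+2)(n+1) a_{n+2} + (-n(n-1) + 4 n - 5) a_n = 0.
Thus a_{n+2} = (n(n-1) - 4 n + 5) / ((n+1)(n+2)) * a_n.

Check with a_0 = 1, a_1 = -1 (apply the recurrence for n = 0, 1, 2, 3): a_0 = 1, a_1 = -1, a_2 = 5/2, a_3 = -1/6, a_4 = -5/24, a_5 = 1/120.

a_(n+2) = (n(n-1) - 4 n + 5) / ((n+1)(n+2)) * a_n; check: a_0 = 1, a_1 = -1, a_2 = 5/2, a_3 = -1/6, a_4 = -5/24, a_5 = 1/120


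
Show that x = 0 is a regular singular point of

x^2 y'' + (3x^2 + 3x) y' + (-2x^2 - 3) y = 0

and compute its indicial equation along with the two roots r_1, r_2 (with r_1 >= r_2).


Divide by x^2 to reach normal form y'' + P_1(x) y' + P_2(x) y = 0 with P_1(x) = 3 + 3/x and P_2(x) = -2 - 3/x^2.
x = 0 is a singular point because the y'-coefficient 3 + 3/x has a pole at x = 0 and the y-coefficient -2 - 3/x^2 has a pole at x = 0.
It is a regular singular point because x P_1(x) = p(x) = 3x + 3 and x^2 P_2(x) = q(x) = -2x^2 - 3 are polynomials, hence analytic at x = 0.
p(0) = 3,  q(0) = -3.
Indicial equation: r(r-1) + p(0) r + q(0) = 0, i.e. r^2 + (p(0) - 1) r + q(0) = 0, i.e. r^2 + 2 r - 3 = 0.
Discriminant: (2)^2 - 4(-3) = 16, so r = (-2 ± 4)/2.
Solving: r_1 = 1, r_2 = -3.

indicial: r^2 + 2 r - 3 = 0; roots r_1 = 1, r_2 = -3


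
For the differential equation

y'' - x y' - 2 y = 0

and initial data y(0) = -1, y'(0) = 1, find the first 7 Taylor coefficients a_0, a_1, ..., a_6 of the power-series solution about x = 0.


Ansatz: y(x) = sum_{n>=0} a_n x^n, so y'(x) = sum_{n>=1} n a_n x^(n-1) and y''(x) = sum_{n>=2} n(n-1) a_n x^(n-2).
Substitute into P(x) y'' + Q(x) y' + R(x) y = 0 with P(x) = 1, Q(x) = -x, R(x) = -2, and match powers of x.
Initial conditions: a_0 = -1, a_1 = 1.
Setting the coefficient of each power of x to zero and solving order by order (substituting the coefficients already found):
  x^0: 2 a_2 - 2 a_0 = 0  ->  2 a_2 = 2 a_0 = -2  ->  a_2 = -1
  x^1: 6 a_3 - 3 a_1 = 0  ->  6 a_3 = 3 a_1 = 3  ->  a_3 = 1/2
  x^2: 12 a_4 - 4 a_2 = 0  ->  12 a_4 = 4 a_2 = -4  ->  a_4 = -1/3
  x^3: 20 a_5 - 5 a_3 = 0  ->  20 a_5 = 5 a_3 = 5/2  ->  a_5 = 1/8
  x^4: 30 a_6 - 6 a_4 = 0  ->  30 a_6 = 6 a_4 = -2  ->  a_6 = -1/15
Truncated series: y(x) = -1 + x - x^2 + (1/2) x^3 - (1/3) x^4 + (1/8) x^5 - (1/15) x^6 + O(x^7).

a_0 = -1; a_1 = 1; a_2 = -1; a_3 = 1/2; a_4 = -1/3; a_5 = 1/8; a_6 = -1/15


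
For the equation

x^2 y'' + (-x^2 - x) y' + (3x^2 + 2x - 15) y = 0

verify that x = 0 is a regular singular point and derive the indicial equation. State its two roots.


Divide by x^2 to reach normal form y'' + P_1(x) y' + P_2(x) y = 0 with P_1(x) = -1 - 1/x and P_2(x) = 3 + 2/x - 15/x^2.
x = 0 is a singular point because the y'-coefficient -1 - 1/x has a pole at x = 0 and the y-coefficient 3 + 2/x - 15/x^2 has a pole at x = 0.
It is a regular singular point because x P_1(x) = p(x) = -x - 1 and x^2 P_2(x) = q(x) = 3x^2 + 2x - 15 are polynomials, hence analytic at x = 0.
p(0) = -1,  q(0) = -15.
Indicial equation: r(r-1) + p(0) r + q(0) = 0, i.e. r^2 + (p(0) - 1) r + q(0) = 0, i.e. r^2 - 2 r - 15 = 0.
Discriminant: (-2)^2 - 4(-15) = 64, so r = (2 ± 8)/2.
Solving: r_1 = 5, r_2 = -3.

indicial: r^2 - 2 r - 15 = 0; roots r_1 = 5, r_2 = -3


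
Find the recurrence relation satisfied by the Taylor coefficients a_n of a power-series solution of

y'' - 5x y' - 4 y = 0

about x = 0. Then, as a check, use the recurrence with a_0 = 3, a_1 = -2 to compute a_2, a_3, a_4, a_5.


Substitute y = sum_n a_n x^n.
y''(x) has coefficient (n+2)(n+1) a_{n+2} at x^n;
-5 x y'(x) has coefficient -5 n a_n at x^n (shift);
-4 y(x) has coefficient -4 a_n at x^n.
Matching x^n: (n+2)(n+1) a_{n+2} + (-5n - 4) a_n = 0.
Thus a_{n+2} = (5n + 4) / ((n+1)(n+2)) * a_n.

Check with a_0 = 3, a_1 = -2 (apply the recurrence for n = 0, 1, 2, 3): a_0 = 3, a_1 = -2, a_2 = 6, a_3 = -3, a_4 = 7, a_5 = -57/20.

a_(n+2) = (5n + 4) / ((n+1)(n+2)) * a_n; check: a_0 = 3, a_1 = -2, a_2 = 6, a_3 = -3, a_4 = 7, a_5 = -57/20


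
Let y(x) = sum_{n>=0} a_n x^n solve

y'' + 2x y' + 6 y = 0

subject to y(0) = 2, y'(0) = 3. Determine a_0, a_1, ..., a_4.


Ansatz: y(x) = sum_{n>=0} a_n x^n, so y'(x) = sum_{n>=1} n a_n x^(n-1) and y''(x) = sum_{n>=2} n(n-1) a_n x^(n-2).
Substitute into P(x) y'' + Q(x) y' + R(x) y = 0 with P(x) = 1, Q(x) = 2x, R(x) = 6, and match powers of x.
Initial conditions: a_0 = 2, a_1 = 3.
Setting the coefficient of each power of x to zero and solving order by order (substituting the coefficients already found):
  x^0: 2 a_2 + 6 a_0 = 0  ->  2 a_2 = -6 a_0 = -12  ->  a_2 = -6
  x^1: 6 a_3 + 8 a_1 = 0  ->  6 a_3 = -8 a_1 = -24  ->  a_3 = -4
  x^2: 12 a_4 + 10 a_2 = 0  ->  12 a_4 = -10 a_2 = 60  ->  a_4 = 5
Truncated series: y(x) = 2 + 3 x - 6 x^2 - 4 x^3 + 5 x^4 + O(x^5).

a_0 = 2; a_1 = 3; a_2 = -6; a_3 = -4; a_4 = 5


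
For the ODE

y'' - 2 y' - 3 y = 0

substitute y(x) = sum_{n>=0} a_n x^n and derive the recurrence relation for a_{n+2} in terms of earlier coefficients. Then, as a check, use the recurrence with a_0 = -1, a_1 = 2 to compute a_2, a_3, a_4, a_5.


Substitute y = sum_n a_n x^n.
y''(x) has coefficient (n+2)(n+1) a_{n+2} at x^n;
-2 y'(x) has coefficient -2 (n+1) a_{n+1} at x^n;
-3 y(x) has coefficient -3 a_n at x^n.
Matching x^n: (n+2)(n+1) a_{n+2} - 2 (n+1) a_{n+1} - 3 a_n = 0.
Thus a_{n+2} = [2 (n+1) a_{n+1} + 3 a_n] / ((n+1)(n+2)).

Check with a_0 = -1, a_1 = 2 (apply the recurrence for n = 0, 1, 2, 3): a_0 = -1, a_1 = 2, a_2 = 1/2, a_3 = 4/3, a_4 = 19/24, a_5 = 31/60.

a_(n+2) = [2 (n+1) a_(n+1) + 3 a_n] / ((n+1)(n+2)); check: a_0 = -1, a_1 = 2, a_2 = 1/2, a_3 = 4/3, a_4 = 19/24, a_5 = 31/60


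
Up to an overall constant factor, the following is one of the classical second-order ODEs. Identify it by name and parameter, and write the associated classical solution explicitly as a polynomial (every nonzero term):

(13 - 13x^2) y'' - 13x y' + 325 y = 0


All three coefficients share the factor 13; dividing through by 13 gives  (1 - x^2) y'' - x y' + 25 y = 0.
This matches the Chebyshev equation (1 - x^2) y'' - x y' + n^2 y = 0 (note the -x y' term, not -2x y') with n^2 = 25, so n = 5; the polynomial solution is T_5(x).
With y = sum_k a_k x^k, matching x^k gives (k+2)(k+1) a_{k+2} = (k^2 - n^2) a_k = (k - 5)(k + 5) a_k. The right side vanishes at k = 5, so the series with the parity of 5 terminates at degree 5.
Standard normalization: leading coefficient of T_n is 2^(n-1), so a_5 = 2^4 = 16. Work downward with a_k = (k+1)(k+2) a_{k+2} / ((k - 5)(k + 5)):
  a_3 = (4)(5)(16) / ((3 - 5)(3 + 5)) = 320/(-16) = -20
  a_1 = (2)(3)(-20) / ((1 - 5)(1 + 5)) = -120/(-24) = 5
Hence T_5(x) = 16 x^5 - 20 x^3 + 5 x.

T_5(x); series = 16 x^5 - 20 x^3 + 5 x


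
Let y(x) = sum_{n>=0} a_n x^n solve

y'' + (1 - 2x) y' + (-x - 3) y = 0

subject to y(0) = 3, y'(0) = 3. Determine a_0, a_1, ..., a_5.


Ansatz: y(x) = sum_{n>=0} a_n x^n, so y'(x) = sum_{n>=1} n a_n x^(n-1) and y''(x) = sum_{n>=2} n(n-1) a_n x^(n-2).
Substitute into P(x) y'' + Q(x) y' + R(x) y = 0 with P(x) = 1, Q(x) = 1 - 2x, R(x) = -x - 3, and match powers of x.
Initial conditions: a_0 = 3, a_1 = 3.
Setting the coefficient of each power of x to zero and solving order by order (substituting the coefficients already found):
  x^0: 2 a_2 + a_1 - 3 a_0 = 0  ->  2 a_2 = -a_1 + 3 a_0 = 6  ->  a_2 = 3
  x^1: 6 a_3 + 2 a_2 - 5 a_1 - a_0 = 0  ->  6 a_3 = -2 a_2 + 5 a_1 + a_0 = 12  ->  a_3 = 2
  x^2: 12 a_4 + 3 a_3 - 7 a_2 - a_1 = 0  ->  12 a_4 = -3 a_3 + 7 a_2 + a_1 = 18  ->  a_4 = 3/2
  x^3: 20 a_5 + 4 a_4 - 9 a_3 - a_2 = 0  ->  20 a_5 = -4 a_4 + 9 a_3 + a_2 = 15  ->  a_5 = 3/4
Truncated series: y(x) = 3 + 3 x + 3 x^2 + 2 x^3 + (3/2) x^4 + (3/4) x^5 + O(x^6).

a_0 = 3; a_1 = 3; a_2 = 3; a_3 = 2; a_4 = 3/2; a_5 = 3/4


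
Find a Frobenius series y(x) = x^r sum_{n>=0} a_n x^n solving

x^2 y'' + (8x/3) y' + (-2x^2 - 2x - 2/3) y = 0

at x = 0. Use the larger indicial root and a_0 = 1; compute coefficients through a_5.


Write in Frobenius form y'' + (p(x)/x) y' + (q(x)/x^2) y = 0:
  p(x) = 8/3,  q(x) = -2x^2 - 2x - 2/3.
Indicial equation: r(r-1) + (8/3) r + (-2/3) = 0 -> roots r_1 = 1/3, r_2 = -2.
Take r = r_1 = 1/3. Let y(x) = x^r sum_{n>=0} a_n x^n with a_0 = 1.
Substitute y = x^r sum a_n x^n and match x^{r+n}. The recurrence is
  D(n) a_n - 2 a_{n-1} - 2 a_{n-2} = 0,  where D(n) = (r+n)(r+n-1) + (8/3)(r+n) + (-2/3).
  a_n = [2 a_{n-1} + 2 a_{n-2}] / D(n).
Since the indicial polynomial factors as (r - r_1)(r - r_2), D(n) = (r_1 + n - r_1)(r_1 + n - r_2) = n(n + 7/3).
Evaluating step by step (a_0 = 1):
  n = 1: D(1) = 1(1 + 7/3) = 10/3; numerator = 2(1) = 2; a_1 = (2)/(10/3) = 3/5
  n = 2: D(2) = 2(2 + 7/3) = 26/3; numerator = 2(3/5) + 2(1) = 16/5; a_2 = (16/5)/(26/3) = 24/65
  n = 3: D(3) = 3(3 + 7/3) = 16; numerator = 2(24/65) + 2(3/5) = 126/65; a_3 = (126/65)/(16) = 63/520
  n = 4: D(4) = 4(4 + 7/3) = 76/3; numerator = 2(63/520) + 2(24/65) = 51/52; a_4 = (51/52)/(76/3) = 153/3952
  n = 5: D(5) = 5(5 + 7/3) = 110/3; numerator = 2(153/3952) + 2(63/520) = 243/760; a_5 = (243/760)/(110/3) = 729/83600

r = 1/3; a_0 = 1; a_1 = 3/5; a_2 = 24/65; a_3 = 63/520; a_4 = 153/3952; a_5 = 729/83600


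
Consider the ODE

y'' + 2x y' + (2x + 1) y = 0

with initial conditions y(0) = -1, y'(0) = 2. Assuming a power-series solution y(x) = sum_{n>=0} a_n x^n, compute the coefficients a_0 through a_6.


Ansatz: y(x) = sum_{n>=0} a_n x^n, so y'(x) = sum_{n>=1} n a_n x^(n-1) and y''(x) = sum_{n>=2} n(n-1) a_n x^(n-2).
Substitute into P(x) y'' + Q(x) y' + R(x) y = 0 with P(x) = 1, Q(x) = 2x, R(x) = 2x + 1, and match powers of x.
Initial conditions: a_0 = -1, a_1 = 2.
Setting the coefficient of each power of x to zero and solving order by order (substituting the coefficients already found):
  x^0: 2 a_2 + a_0 = 0  ->  2 a_2 = -a_0 = 1  ->  a_2 = 1/2
  x^1: 6 a_3 + 3 a_1 + 2 a_0 = 0  ->  6 a_3 = -3 a_1 - 2 a_0 = -4  ->  a_3 = -2/3
  x^2: 12 a_4 + 5 a_2 + 2 a_1 = 0  ->  12 a_4 = -5 a_2 - 2 a_1 = -13/2  ->  a_4 = -13/24
  x^3: 20 a_5 + 7 a_3 + 2 a_2 = 0  ->  20 a_5 = -7 a_3 - 2 a_2 = 11/3  ->  a_5 = 11/60
  x^4: 30 a_6 + 9 a_4 + 2 a_3 = 0  ->  30 a_6 = -9 a_4 - 2 a_3 = 149/24  ->  a_6 = 149/720
Truncated series: y(x) = -1 + 2 x + (1/2) x^2 - (2/3) x^3 - (13/24) x^4 + (11/60) x^5 + (149/720) x^6 + O(x^7).

a_0 = -1; a_1 = 2; a_2 = 1/2; a_3 = -2/3; a_4 = -13/24; a_5 = 11/60; a_6 = 149/720


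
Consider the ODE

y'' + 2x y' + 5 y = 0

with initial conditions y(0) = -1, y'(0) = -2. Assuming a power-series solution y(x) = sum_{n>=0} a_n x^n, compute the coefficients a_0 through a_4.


Ansatz: y(x) = sum_{n>=0} a_n x^n, so y'(x) = sum_{n>=1} n a_n x^(n-1) and y''(x) = sum_{n>=2} n(n-1) a_n x^(n-2).
Substitute into P(x) y'' + Q(x) y' + R(x) y = 0 with P(x) = 1, Q(x) = 2x, R(x) = 5, and match powers of x.
Initial conditions: a_0 = -1, a_1 = -2.
Setting the coefficient of each power of x to zero and solving order by order (substituting the coefficients already found):
  x^0: 2 a_2 + 5 a_0 = 0  ->  2 a_2 = -5 a_0 = 5  ->  a_2 = 5/2
  x^1: 6 a_3 + 7 a_1 = 0  ->  6 a_3 = -7 a_1 = 14  ->  a_3 = 7/3
  x^2: 12 a_4 + 9 a_2 = 0  ->  12 a_4 = -9 a_2 = -45/2  ->  a_4 = -15/8
Truncated series: y(x) = -1 - 2 x + (5/2) x^2 + (7/3) x^3 - (15/8) x^4 + O(x^5).

a_0 = -1; a_1 = -2; a_2 = 5/2; a_3 = 7/3; a_4 = -15/8
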